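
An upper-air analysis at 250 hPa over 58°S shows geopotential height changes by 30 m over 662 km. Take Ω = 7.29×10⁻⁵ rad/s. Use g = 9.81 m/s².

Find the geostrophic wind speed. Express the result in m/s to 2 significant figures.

3.6 m/s

Coriolis parameter at 58°S:
f = 2Ω sin φ = 2 × 7.29×10⁻⁵ × sin 58° = 1.24×10⁻⁴ s⁻¹
Height gradient: |∂Z/∂n| = 30 m / 662000 m = 4.53×10⁻⁵
On a pressure surface, geostrophic balance gives V_g = (g/f)|∂Z/∂n|:
V_g = 9.81 × 4.53×10⁻⁵ / 1.24×10⁻⁴ = 3.60 m/s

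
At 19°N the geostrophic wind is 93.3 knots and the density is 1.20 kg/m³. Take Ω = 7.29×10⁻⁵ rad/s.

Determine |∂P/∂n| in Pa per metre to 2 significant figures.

2.7×10⁻³ Pa/m

Coriolis parameter at 19°N:
f = 2Ω sin φ = 2 × 7.29×10⁻⁵ × sin 19° = 4.75×10⁻⁵ s⁻¹
Wind speed in SI: 93.3 knots = 48.0 m/s
Geostrophic balance rearranged: |∂P/∂n| = f ρ V_g
|∂P/∂n| = 4.75×10⁻⁵ × 1.20 × 48.0 = 2.73×10⁻³ Pa/m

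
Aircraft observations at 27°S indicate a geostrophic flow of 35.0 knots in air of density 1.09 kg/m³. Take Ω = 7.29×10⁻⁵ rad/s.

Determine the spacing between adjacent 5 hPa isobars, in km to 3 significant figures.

Coriolis parameter at 27°S:
f = 2Ω sin φ = 2 × 7.29×10⁻⁵ × sin 27° = 6.62×10⁻⁵ s⁻¹
Wind speed in SI: 35.0 knots = 18.0 m/s
Geostrophic balance rearranged: |∂P/∂n| = f ρ V_g
|∂P/∂n| = 6.62×10⁻⁵ × 1.09 × 18.0 = 1.30×10⁻³ Pa/m
Isobar spacing: Δn = ΔP/|∂P/∂n| = 500 Pa / 1.30×10⁻³ Pa/m = 384887 m ≈ 385 km

385 km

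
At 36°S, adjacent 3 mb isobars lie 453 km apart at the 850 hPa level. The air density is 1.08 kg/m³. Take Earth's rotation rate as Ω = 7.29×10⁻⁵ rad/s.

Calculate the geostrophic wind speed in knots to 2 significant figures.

Coriolis parameter at 36°S:
f = 2Ω sin φ = 2 × 7.29×10⁻⁵ × sin 36° = 8.57×10⁻⁵ s⁻¹
Pressure gradient: |∂P/∂n| = 300 Pa / 453000 m = 6.62×10⁻⁴ Pa/m
Geostrophic balance (pressure-gradient force = Coriolis force):
V_g = (1/(fρ)) |∂P/∂n| = 6.62×10⁻⁴ / (8.57×10⁻⁵ × 1.08) = 7.16 m/s
Converting: 7.16 m/s × 1.944 = 14 knots

14 knots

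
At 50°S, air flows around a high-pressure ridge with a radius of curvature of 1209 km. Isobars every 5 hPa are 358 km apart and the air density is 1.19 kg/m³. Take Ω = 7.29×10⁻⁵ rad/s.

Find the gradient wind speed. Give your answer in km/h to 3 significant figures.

Coriolis parameter at 50°S:
f = 2Ω sin φ = 2 × 7.29×10⁻⁵ × sin 50° = 1.12×10⁻⁴ s⁻¹
Pressure gradient: |∂P/∂n| = 500 Pa / 358000 m = 1.40×10⁻³ Pa/m
Geostrophic speed: V_g = |∂P/∂n|/(fρ) = 1.40×10⁻³/(1.12×10⁻⁴ × 1.19) = 10.5 m/s
Around a high, pressure-gradient force acts outward with centrifugal, so Coriolis balances both:
fV = (1/ρ)|∂P/∂n| + V²/R  →  V² − fR·V + fR·V_g = 0
With fR = 1.12×10⁻⁴ × 1209×10³ m = 135 m/s:
V = [fR − √((fR)² − 4 fR V_g)]/2 = [135 − √(135² − 4×135×10.5)]/2 = 11.5 m/s
Supergeostrophic (V > V_g = 10.5 m/s), as expected around a high.
Converting: 11.5 m/s × 3.6 = 41.3 km/h

41.3 km/h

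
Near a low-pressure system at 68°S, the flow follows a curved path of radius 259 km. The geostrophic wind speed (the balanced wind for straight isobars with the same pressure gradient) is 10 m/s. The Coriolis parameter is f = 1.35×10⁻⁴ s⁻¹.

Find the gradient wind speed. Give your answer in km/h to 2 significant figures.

Around a low, centrifugal force acts outward with Coriolis, so pressure-gradient force balances both:
(1/ρ)|∂P/∂n| = fV + V²/R  →  V² + fR·V − fR·V_g = 0
With fR = 1.35×10⁻⁴ × 259×10³ m = 35.0 m/s:
V = [−fR + √((fR)² + 4 fR V_g)]/2 = [−35.0 + √(35.0² + 4×35.0×10)]/2 = 8.12 m/s
Subgeostrophic (V < V_g = 10 m/s), as expected around a low.
Converting: 8.12 m/s × 3.6 = 29 km/h

29 km/h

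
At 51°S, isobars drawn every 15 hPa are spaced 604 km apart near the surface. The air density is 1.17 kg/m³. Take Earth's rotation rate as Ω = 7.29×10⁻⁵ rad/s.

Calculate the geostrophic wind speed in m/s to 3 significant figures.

18.7 m/s

Coriolis parameter at 51°S:
f = 2Ω sin φ = 2 × 7.29×10⁻⁵ × sin 51° = 1.13×10⁻⁴ s⁻¹
Pressure gradient: |∂P/∂n| = 1500 Pa / 604000 m = 2.48×10⁻³ Pa/m
Geostrophic balance (pressure-gradient force = Coriolis force):
V_g = (1/(fρ)) |∂P/∂n| = 2.48×10⁻³ / (1.13×10⁻⁴ × 1.17) = 18.7 m/s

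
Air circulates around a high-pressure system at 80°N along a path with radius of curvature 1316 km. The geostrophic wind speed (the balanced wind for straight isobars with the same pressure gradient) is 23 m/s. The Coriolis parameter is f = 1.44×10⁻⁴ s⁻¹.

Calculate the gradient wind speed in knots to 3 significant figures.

Around a high, pressure-gradient force acts outward with centrifugal, so Coriolis balances both:
fV = (1/ρ)|∂P/∂n| + V²/R  →  V² − fR·V + fR·V_g = 0
With fR = 1.44×10⁻⁴ × 1316×10³ m = 190 m/s:
V = [fR − √((fR)² − 4 fR V_g)]/2 = [190 − √(190² − 4×190×23)]/2 = 26.8 m/s
Supergeostrophic (V > V_g = 23 m/s), as expected around a high.
Converting: 26.8 m/s × 1.944 = 52.1 knots

52.1 knots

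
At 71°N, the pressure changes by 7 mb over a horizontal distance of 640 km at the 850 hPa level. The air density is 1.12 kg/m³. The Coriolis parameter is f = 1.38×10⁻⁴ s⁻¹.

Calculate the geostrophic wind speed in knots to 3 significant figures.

13.8 knots

Pressure gradient: |∂P/∂n| = 700 Pa / 640000 m = 1.09×10⁻³ Pa/m
Geostrophic balance (pressure-gradient force = Coriolis force):
V_g = (1/(fρ)) |∂P/∂n| = 1.09×10⁻³ / (1.38×10⁻⁴ × 1.12) = 7.08 m/s
Converting: 7.08 m/s × 1.944 = 13.8 knots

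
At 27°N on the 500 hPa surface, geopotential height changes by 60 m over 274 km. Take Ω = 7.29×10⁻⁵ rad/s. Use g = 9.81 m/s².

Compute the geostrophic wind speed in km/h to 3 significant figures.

Coriolis parameter at 27°N:
f = 2Ω sin φ = 2 × 7.29×10⁻⁵ × sin 27° = 6.62×10⁻⁵ s⁻¹
Height gradient: |∂Z/∂n| = 60 m / 274000 m = 2.19×10⁻⁴
On a pressure surface, geostrophic balance gives V_g = (g/f)|∂Z/∂n|:
V_g = 9.81 × 2.19×10⁻⁴ / 6.62×10⁻⁵ = 32.5 m/s
Converting: 32.5 m/s × 3.6 = 117 km/h

117 km/h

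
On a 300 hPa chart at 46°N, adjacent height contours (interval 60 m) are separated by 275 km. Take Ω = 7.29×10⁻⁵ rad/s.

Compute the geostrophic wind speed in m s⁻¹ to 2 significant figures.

Coriolis parameter at 46°N:
f = 2Ω sin φ = 2 × 7.29×10⁻⁵ × sin 46° = 1.05×10⁻⁴ s⁻¹
Height gradient: |∂Z/∂n| = 60 m / 275000 m = 2.18×10⁻⁴
On a pressure surface, geostrophic balance gives V_g = (g/f)|∂Z/∂n|:
V_g = 9.81 × 2.18×10⁻⁴ / 1.05×10⁻⁴ = 20.4 m/s

20 m s⁻¹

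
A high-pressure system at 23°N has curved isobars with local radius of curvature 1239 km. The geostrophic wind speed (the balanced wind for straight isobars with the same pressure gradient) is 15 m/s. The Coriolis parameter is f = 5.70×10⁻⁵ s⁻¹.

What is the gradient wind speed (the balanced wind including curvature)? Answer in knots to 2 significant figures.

Around a high, pressure-gradient force acts outward with centrifugal, so Coriolis balances both:
fV = (1/ρ)|∂P/∂n| + V²/R  →  V² − fR·V + fR·V_g = 0
With fR = 5.70×10⁻⁵ × 1239×10³ m = 70.6 m/s:
V = [fR − √((fR)² − 4 fR V_g)]/2 = [70.6 − √(70.6² − 4×70.6×15)]/2 = 21.6 m/s
Supergeostrophic (V > V_g = 15 m/s), as expected around a high.
Converting: 21.6 m/s × 1.944 = 42 knots

42 knots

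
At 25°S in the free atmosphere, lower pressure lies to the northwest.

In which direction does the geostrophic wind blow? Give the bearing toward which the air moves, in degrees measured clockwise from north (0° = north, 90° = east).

The pressure-gradient force points toward the northwest (bearing 315°).
Geostrophic balance: in the Southern Hemisphere the Coriolis force deflects motion to the left, so the geostrophic wind blows 90° to the left of the pressure-gradient force (low pressure on the right).
Rotating 315° by 90° counterclockwise gives 225° — the wind blows toward the southwest.

225°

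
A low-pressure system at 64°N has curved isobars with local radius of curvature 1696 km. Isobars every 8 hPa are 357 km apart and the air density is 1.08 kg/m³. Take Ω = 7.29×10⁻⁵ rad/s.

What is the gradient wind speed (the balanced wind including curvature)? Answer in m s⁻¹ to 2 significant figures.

Coriolis parameter at 64°N:
f = 2Ω sin φ = 2 × 7.29×10⁻⁵ × sin 64° = 1.31×10⁻⁴ s⁻¹
Pressure gradient: |∂P/∂n| = 800 Pa / 357000 m = 2.24×10⁻³ Pa/m
Geostrophic speed: V_g = |∂P/∂n|/(fρ) = 2.24×10⁻³/(1.31×10⁻⁴ × 1.08) = 15.8 m/s
Around a low, centrifugal force acts outward with Coriolis, so pressure-gradient force balances both:
(1/ρ)|∂P/∂n| = fV + V²/R  →  V² + fR·V − fR·V_g = 0
With fR = 1.31×10⁻⁴ × 1696×10³ m = 222 m/s:
V = [−fR + √((fR)² + 4 fR V_g)]/2 = [−222 + √(222² + 4×222×15.8)]/2 = 14.8 m/s
Subgeostrophic (V < V_g = 15.8 m/s), as expected around a low.

15 m s⁻¹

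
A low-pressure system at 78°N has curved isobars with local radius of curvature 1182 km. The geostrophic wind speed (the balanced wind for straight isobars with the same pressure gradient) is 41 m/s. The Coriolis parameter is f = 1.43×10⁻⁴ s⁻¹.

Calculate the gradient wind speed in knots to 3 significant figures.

66.3 knots

Around a low, centrifugal force acts outward with Coriolis, so pressure-gradient force balances both:
(1/ρ)|∂P/∂n| = fV + V²/R  →  V² + fR·V − fR·V_g = 0
With fR = 1.43×10⁻⁴ × 1182×10³ m = 169 m/s:
V = [−fR + √((fR)² + 4 fR V_g)]/2 = [−169 + √(169² + 4×169×41)]/2 = 34.1 m/s
Subgeostrophic (V < V_g = 41 m/s), as expected around a low.
Converting: 34.1 m/s × 1.944 = 66.3 knots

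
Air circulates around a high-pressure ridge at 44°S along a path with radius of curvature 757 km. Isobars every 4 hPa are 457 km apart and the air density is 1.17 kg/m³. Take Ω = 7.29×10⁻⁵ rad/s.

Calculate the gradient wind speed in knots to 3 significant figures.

Coriolis parameter at 44°S:
f = 2Ω sin φ = 2 × 7.29×10⁻⁵ × sin 44° = 1.01×10⁻⁴ s⁻¹
Pressure gradient: |∂P/∂n| = 400 Pa / 457000 m = 8.75×10⁻⁴ Pa/m
Geostrophic speed: V_g = |∂P/∂n|/(fρ) = 8.75×10⁻⁴/(1.01×10⁻⁴ × 1.17) = 7.39 m/s
Around a high, pressure-gradient force acts outward with centrifugal, so Coriolis balances both:
fV = (1/ρ)|∂P/∂n| + V²/R  →  V² − fR·V + fR·V_g = 0
With fR = 1.01×10⁻⁴ × 757×10³ m = 76.7 m/s:
V = [fR − √((fR)² − 4 fR V_g)]/2 = [76.7 − √(76.7² − 4×76.7×7.39)]/2 = 8.28 m/s
Supergeostrophic (V > V_g = 7.39 m/s), as expected around a high.
Converting: 8.28 m/s × 1.944 = 16.1 knots

16.1 knots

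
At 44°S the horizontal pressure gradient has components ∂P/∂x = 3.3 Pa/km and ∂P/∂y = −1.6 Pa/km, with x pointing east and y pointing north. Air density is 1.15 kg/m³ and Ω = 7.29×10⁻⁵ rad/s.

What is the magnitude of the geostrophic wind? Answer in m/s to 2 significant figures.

Coriolis parameter at 44°S:
f = 2Ω sin φ = 2 × 7.29×10⁻⁵ × sin 44° = 1.01×10⁻⁴ s⁻¹
In the Southern Hemisphere f is negative: f = −1.01×10⁻⁴ s⁻¹.
Component geostrophic relations (x east, y north):
u_g = −(1/(fρ)) ∂P/∂y,  v_g = (1/(fρ)) ∂P/∂x
u_g = −(−1.6×10⁻³)/(−1.01×10⁻⁴ × 1.15) = −13.7 m/s;  v_g = (3.3×10⁻³)/(−1.01×10⁻⁴ × 1.15) = −28.3 m/s
|V_g| = √(u_g² + v_g²) = 31.5 m/s

31 m/s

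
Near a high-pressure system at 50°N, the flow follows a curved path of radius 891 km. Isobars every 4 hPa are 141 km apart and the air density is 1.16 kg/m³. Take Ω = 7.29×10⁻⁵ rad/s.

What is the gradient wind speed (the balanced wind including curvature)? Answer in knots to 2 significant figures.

63 knots

Coriolis parameter at 50°N:
f = 2Ω sin φ = 2 × 7.29×10⁻⁵ × sin 50° = 1.12×10⁻⁴ s⁻¹
Pressure gradient: |∂P/∂n| = 400 Pa / 141000 m = 2.84×10⁻³ Pa/m
Geostrophic speed: V_g = |∂P/∂n|/(fρ) = 2.84×10⁻³/(1.12×10⁻⁴ × 1.16) = 21.9 m/s
Around a high, pressure-gradient force acts outward with centrifugal, so Coriolis balances both:
fV = (1/ρ)|∂P/∂n| + V²/R  →  V² − fR·V + fR·V_g = 0
With fR = 1.12×10⁻⁴ × 891×10³ m = 99.5 m/s:
V = [fR − √((fR)² − 4 fR V_g)]/2 = [99.5 − √(99.5² − 4×99.5×21.9)]/2 = 32.5 m/s
Supergeostrophic (V > V_g = 21.9 m/s), as expected around a high.
Converting: 32.5 m/s × 1.944 = 63 knots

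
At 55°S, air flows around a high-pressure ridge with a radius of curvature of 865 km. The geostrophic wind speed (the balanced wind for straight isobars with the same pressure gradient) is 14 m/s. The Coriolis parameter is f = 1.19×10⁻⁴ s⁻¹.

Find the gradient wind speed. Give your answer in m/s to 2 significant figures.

Around a high, pressure-gradient force acts outward with centrifugal, so Coriolis balances both:
fV = (1/ρ)|∂P/∂n| + V²/R  →  V² − fR·V + fR·V_g = 0
With fR = 1.19×10⁻⁴ × 865×10³ m = 103 m/s:
V = [fR − √((fR)² − 4 fR V_g)]/2 = [103 − √(103² − 4×103×14)]/2 = 16.7 m/s
Supergeostrophic (V > V_g = 14 m/s), as expected around a high.

17 m/s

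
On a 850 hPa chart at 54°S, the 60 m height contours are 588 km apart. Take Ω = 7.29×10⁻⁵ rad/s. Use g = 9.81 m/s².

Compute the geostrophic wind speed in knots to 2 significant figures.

16 knots

Coriolis parameter at 54°S:
f = 2Ω sin φ = 2 × 7.29×10⁻⁵ × sin 54° = 1.18×10⁻⁴ s⁻¹
Height gradient: |∂Z/∂n| = 60 m / 588000 m = 1.02×10⁻⁴
On a pressure surface, geostrophic balance gives V_g = (g/f)|∂Z/∂n|:
V_g = 9.81 × 1.02×10⁻⁴ / 1.18×10⁻⁴ = 8.49 m/s
Converting: 8.49 m/s × 1.944 = 16 knots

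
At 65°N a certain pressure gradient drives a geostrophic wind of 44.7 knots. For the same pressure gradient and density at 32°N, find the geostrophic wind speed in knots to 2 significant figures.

With the same pressure gradient and density, V_g ∝ 1/f ∝ 1/sin φ.
V₂ = V₁ · sin φ₁ / sin φ₂ = 44.7 × sin 65° / sin 32°
V₂ = 44.7 × 0.9063/0.5299 = 76 knots

76 knots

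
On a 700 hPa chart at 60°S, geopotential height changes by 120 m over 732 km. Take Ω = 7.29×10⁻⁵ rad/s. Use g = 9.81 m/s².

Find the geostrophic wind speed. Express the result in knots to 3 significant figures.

24.8 knots

Coriolis parameter at 60°S:
f = 2Ω sin φ = 2 × 7.29×10⁻⁵ × sin 60° = 1.26×10⁻⁴ s⁻¹
Height gradient: |∂Z/∂n| = 120 m / 732000 m = 1.64×10⁻⁴
On a pressure surface, geostrophic balance gives V_g = (g/f)|∂Z/∂n|:
V_g = 9.81 × 1.64×10⁻⁴ / 1.26×10⁻⁴ = 12.7 m/s
Converting: 12.7 m/s × 1.944 = 24.8 knots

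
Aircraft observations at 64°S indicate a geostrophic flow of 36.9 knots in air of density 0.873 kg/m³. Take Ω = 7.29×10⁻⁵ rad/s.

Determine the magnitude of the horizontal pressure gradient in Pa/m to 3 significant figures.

2.17×10⁻³ Pa/m

Coriolis parameter at 64°S:
f = 2Ω sin φ = 2 × 7.29×10⁻⁵ × sin 64° = 1.31×10⁻⁴ s⁻¹
Wind speed in SI: 36.9 knots = 19.0 m/s
Geostrophic balance rearranged: |∂P/∂n| = f ρ V_g
|∂P/∂n| = 1.31×10⁻⁴ × 0.873 × 19.0 = 2.17×10⁻³ Pa/m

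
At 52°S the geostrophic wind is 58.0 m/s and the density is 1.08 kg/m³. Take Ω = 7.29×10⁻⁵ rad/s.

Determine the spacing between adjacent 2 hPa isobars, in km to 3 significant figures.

Coriolis parameter at 52°S:
f = 2Ω sin φ = 2 × 7.29×10⁻⁵ × sin 52° = 1.15×10⁻⁴ s⁻¹
Geostrophic balance rearranged: |∂P/∂n| = f ρ V_g
|∂P/∂n| = 1.15×10⁻⁴ × 1.08 × 58.0 = 7.20×10⁻³ Pa/m
Isobar spacing: Δn = ΔP/|∂P/∂n| = 200 Pa / 7.20×10⁻³ Pa/m = 27790 m ≈ 27.8 km

27.8 km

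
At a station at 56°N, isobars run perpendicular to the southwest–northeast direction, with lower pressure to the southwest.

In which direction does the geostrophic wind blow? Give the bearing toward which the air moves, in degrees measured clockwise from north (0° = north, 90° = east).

The pressure-gradient force points toward the southwest (bearing 225°).
Geostrophic balance: in the Northern Hemisphere the Coriolis force deflects motion to the right, so the geostrophic wind blows 90° to the right of the pressure-gradient force (low pressure on the left).
Rotating 225° by 90° clockwise gives 315° — the wind blows toward the northwest.

315°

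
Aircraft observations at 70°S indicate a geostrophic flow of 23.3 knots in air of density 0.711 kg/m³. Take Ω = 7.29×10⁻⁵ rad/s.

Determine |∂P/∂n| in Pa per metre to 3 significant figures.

Coriolis parameter at 70°S:
f = 2Ω sin φ = 2 × 7.29×10⁻⁵ × sin 70° = 1.37×10⁻⁴ s⁻¹
Wind speed in SI: 23.3 knots = 12.0 m/s
Geostrophic balance rearranged: |∂P/∂n| = f ρ V_g
|∂P/∂n| = 1.37×10⁻⁴ × 0.711 × 12.0 = 1.17×10⁻³ Pa/m

1.17×10⁻³ Pa/m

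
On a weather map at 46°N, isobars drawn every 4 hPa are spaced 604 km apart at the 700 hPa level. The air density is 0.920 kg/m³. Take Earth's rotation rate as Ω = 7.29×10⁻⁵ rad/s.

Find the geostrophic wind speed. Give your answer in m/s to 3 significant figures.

6.86 m/s

Coriolis parameter at 46°N:
f = 2Ω sin φ = 2 × 7.29×10⁻⁵ × sin 46° = 1.05×10⁻⁴ s⁻¹
Pressure gradient: |∂P/∂n| = 400 Pa / 604000 m = 6.62×10⁻⁴ Pa/m
Geostrophic balance (pressure-gradient force = Coriolis force):
V_g = (1/(fρ)) |∂P/∂n| = 6.62×10⁻⁴ / (1.05×10⁻⁴ × 0.920) = 6.86 m/s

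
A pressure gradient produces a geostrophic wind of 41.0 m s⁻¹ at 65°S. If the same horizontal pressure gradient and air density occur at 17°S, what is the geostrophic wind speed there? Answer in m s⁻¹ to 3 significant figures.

With the same pressure gradient and density, V_g ∝ 1/f ∝ 1/sin φ.
V₂ = V₁ · sin φ₁ / sin φ₂ = 41.0 × sin 65° / sin 17°
V₂ = 41.0 × 0.9063/0.2924 = 127 m s⁻¹

127 m s⁻¹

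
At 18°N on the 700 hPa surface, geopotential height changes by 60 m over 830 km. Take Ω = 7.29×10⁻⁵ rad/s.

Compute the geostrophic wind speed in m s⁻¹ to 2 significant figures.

Coriolis parameter at 18°N:
f = 2Ω sin φ = 2 × 7.29×10⁻⁵ × sin 18° = 4.51×10⁻⁵ s⁻¹
Height gradient: |∂Z/∂n| = 60 m / 830000 m = 7.23×10⁻⁵
On a pressure surface, geostrophic balance gives V_g = (g/f)|∂Z/∂n|:
V_g = 9.81 × 7.23×10⁻⁵ / 4.51×10⁻⁵ = 15.7 m/s

16 m s⁻¹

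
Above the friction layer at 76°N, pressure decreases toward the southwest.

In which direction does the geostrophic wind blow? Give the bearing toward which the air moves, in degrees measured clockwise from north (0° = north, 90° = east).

The pressure-gradient force points toward the southwest (bearing 225°).
Geostrophic balance: in the Northern Hemisphere the Coriolis force deflects motion to the right, so the geostrophic wind blows 90° to the right of the pressure-gradient force (low pressure on the left).
Rotating 225° by 90° clockwise gives 315° — the wind blows toward the northwest.

315°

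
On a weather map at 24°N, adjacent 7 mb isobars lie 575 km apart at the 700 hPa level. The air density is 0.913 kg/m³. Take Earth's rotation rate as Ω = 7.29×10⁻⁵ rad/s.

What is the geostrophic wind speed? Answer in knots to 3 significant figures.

Coriolis parameter at 24°N:
f = 2Ω sin φ = 2 × 7.29×10⁻⁵ × sin 24° = 5.93×10⁻⁵ s⁻¹
Pressure gradient: |∂P/∂n| = 700 Pa / 575000 m = 1.22×10⁻³ Pa/m
Geostrophic balance (pressure-gradient force = Coriolis force):
V_g = (1/(fρ)) |∂P/∂n| = 1.22×10⁻³ / (5.93×10⁻⁵ × 0.913) = 22.5 m/s
Converting: 22.5 m/s × 1.944 = 43.7 knots

43.7 knots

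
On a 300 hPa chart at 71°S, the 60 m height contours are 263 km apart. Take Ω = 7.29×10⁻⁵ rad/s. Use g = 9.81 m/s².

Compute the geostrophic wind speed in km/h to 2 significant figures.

58 km/h

Coriolis parameter at 71°S:
f = 2Ω sin φ = 2 × 7.29×10⁻⁵ × sin 71° = 1.38×10⁻⁴ s⁻¹
Height gradient: |∂Z/∂n| = 60 m / 263000 m = 2.28×10⁻⁴
On a pressure surface, geostrophic balance gives V_g = (g/f)|∂Z/∂n|:
V_g = 9.81 × 2.28×10⁻⁴ / 1.38×10⁻⁴ = 16.2 m/s
Converting: 16.2 m/s × 3.6 = 58 km/h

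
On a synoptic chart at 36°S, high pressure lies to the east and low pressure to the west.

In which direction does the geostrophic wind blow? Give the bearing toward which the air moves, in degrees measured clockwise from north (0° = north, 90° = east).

The pressure-gradient force points toward the west (bearing 270°).
Geostrophic balance: in the Southern Hemisphere the Coriolis force deflects motion to the left, so the geostrophic wind blows 90° to the left of the pressure-gradient force (low pressure on the right).
Rotating 270° by 90° counterclockwise gives 180° — the wind blows toward the south.

180°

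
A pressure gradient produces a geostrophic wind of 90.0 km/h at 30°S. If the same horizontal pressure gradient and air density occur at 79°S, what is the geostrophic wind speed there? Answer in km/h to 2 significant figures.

46 km/h

With the same pressure gradient and density, V_g ∝ 1/f ∝ 1/sin φ.
V₂ = V₁ · sin φ₁ / sin φ₂ = 90.0 × sin 30° / sin 79°
V₂ = 90.0 × 0.5000/0.9816 = 46 km/h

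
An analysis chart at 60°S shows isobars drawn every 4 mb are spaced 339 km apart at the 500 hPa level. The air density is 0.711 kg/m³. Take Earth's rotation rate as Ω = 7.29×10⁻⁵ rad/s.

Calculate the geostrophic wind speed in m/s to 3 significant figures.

Coriolis parameter at 60°S:
f = 2Ω sin φ = 2 × 7.29×10⁻⁵ × sin 60° = 1.26×10⁻⁴ s⁻¹
Pressure gradient: |∂P/∂n| = 400 Pa / 339000 m = 1.18×10⁻³ Pa/m
Geostrophic balance (pressure-gradient force = Coriolis force):
V_g = (1/(fρ)) |∂P/∂n| = 1.18×10⁻³ / (1.26×10⁻⁴ × 0.711) = 13.1 m/s

13.1 m/s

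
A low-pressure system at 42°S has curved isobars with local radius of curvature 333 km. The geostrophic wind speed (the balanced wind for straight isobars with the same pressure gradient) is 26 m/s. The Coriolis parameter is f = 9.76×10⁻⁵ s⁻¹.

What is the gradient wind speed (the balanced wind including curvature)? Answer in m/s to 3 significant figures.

17.1 m/s

Around a low, centrifugal force acts outward with Coriolis, so pressure-gradient force balances both:
(1/ρ)|∂P/∂n| = fV + V²/R  →  V² + fR·V − fR·V_g = 0
With fR = 9.76×10⁻⁵ × 333×10³ m = 32.5 m/s:
V = [−fR + √((fR)² + 4 fR V_g)]/2 = [−32.5 + √(32.5² + 4×32.5×26)]/2 = 17.1 m/s
Subgeostrophic (V < V_g = 26 m/s), as expected around a low.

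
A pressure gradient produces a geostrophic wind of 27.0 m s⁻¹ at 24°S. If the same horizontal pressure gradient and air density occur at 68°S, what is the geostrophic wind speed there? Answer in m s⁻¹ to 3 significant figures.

With the same pressure gradient and density, V_g ∝ 1/f ∝ 1/sin φ.
V₂ = V₁ · sin φ₁ / sin φ₂ = 27.0 × sin 24° / sin 68°
V₂ = 27.0 × 0.4067/0.9272 = 11.8 m s⁻¹

11.8 m s⁻¹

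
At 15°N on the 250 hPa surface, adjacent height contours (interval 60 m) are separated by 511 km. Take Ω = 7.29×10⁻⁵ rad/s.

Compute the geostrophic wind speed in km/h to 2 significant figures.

Coriolis parameter at 15°N:
f = 2Ω sin φ = 2 × 7.29×10⁻⁵ × sin 15° = 3.77×10⁻⁵ s⁻¹
Height gradient: |∂Z/∂n| = 60 m / 511000 m = 1.17×10⁻⁴
On a pressure surface, geostrophic balance gives V_g = (g/f)|∂Z/∂n|:
V_g = 9.81 × 1.17×10⁻⁴ / 3.77×10⁻⁵ = 30.5 m/s
Converting: 30.5 m/s × 3.6 = 110 km/h

110 km/h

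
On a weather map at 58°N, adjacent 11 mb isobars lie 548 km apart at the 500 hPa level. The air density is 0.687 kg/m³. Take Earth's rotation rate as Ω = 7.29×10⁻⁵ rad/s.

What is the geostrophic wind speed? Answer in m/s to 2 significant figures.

Coriolis parameter at 58°N:
f = 2Ω sin φ = 2 × 7.29×10⁻⁵ × sin 58° = 1.24×10⁻⁴ s⁻¹
Pressure gradient: |∂P/∂n| = 1100 Pa / 548000 m = 2.01×10⁻³ Pa/m
Geostrophic balance (pressure-gradient force = Coriolis force):
V_g = (1/(fρ)) |∂P/∂n| = 2.01×10⁻³ / (1.24×10⁻⁴ × 0.687) = 23.6 m/s

24 m/s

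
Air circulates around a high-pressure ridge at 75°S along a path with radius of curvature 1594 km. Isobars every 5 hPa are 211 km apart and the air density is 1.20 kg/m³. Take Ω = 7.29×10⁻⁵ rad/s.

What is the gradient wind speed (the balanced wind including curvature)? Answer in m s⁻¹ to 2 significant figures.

15 m s⁻¹

Coriolis parameter at 75°S:
f = 2Ω sin φ = 2 × 7.29×10⁻⁵ × sin 75° = 1.41×10⁻⁴ s⁻¹
Pressure gradient: |∂P/∂n| = 500 Pa / 211000 m = 2.37×10⁻³ Pa/m
Geostrophic speed: V_g = |∂P/∂n|/(fρ) = 2.37×10⁻³/(1.41×10⁻⁴ × 1.20) = 14.0 m/s
Around a high, pressure-gradient force acts outward with centrifugal, so Coriolis balances both:
fV = (1/ρ)|∂P/∂n| + V²/R  →  V² − fR·V + fR·V_g = 0
With fR = 1.41×10⁻⁴ × 1594×10³ m = 224 m/s:
V = [fR − √((fR)² − 4 fR V_g)]/2 = [224 − √(224² − 4×224×14)]/2 = 15 m/s
Supergeostrophic (V > V_g = 14 m/s), as expected around a high.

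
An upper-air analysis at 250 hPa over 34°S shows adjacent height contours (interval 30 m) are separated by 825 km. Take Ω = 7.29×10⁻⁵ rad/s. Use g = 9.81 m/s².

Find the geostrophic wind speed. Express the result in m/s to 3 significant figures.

Coriolis parameter at 34°S:
f = 2Ω sin φ = 2 × 7.29×10⁻⁵ × sin 34° = 8.15×10⁻⁵ s⁻¹
Height gradient: |∂Z/∂n| = 30 m / 825000 m = 3.64×10⁻⁵
On a pressure surface, geostrophic balance gives V_g = (g/f)|∂Z/∂n|:
V_g = 9.81 × 3.64×10⁻⁵ / 8.15×10⁻⁵ = 4.38 m/s

4.38 m/s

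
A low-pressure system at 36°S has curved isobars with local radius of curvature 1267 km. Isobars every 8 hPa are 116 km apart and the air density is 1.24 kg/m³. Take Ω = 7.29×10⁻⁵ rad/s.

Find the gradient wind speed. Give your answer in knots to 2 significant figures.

89 knots

Coriolis parameter at 36°S:
f = 2Ω sin φ = 2 × 7.29×10⁻⁵ × sin 36° = 8.57×10⁻⁵ s⁻¹
Pressure gradient: |∂P/∂n| = 800 Pa / 116000 m = 6.90×10⁻³ Pa/m
Geostrophic speed: V_g = |∂P/∂n|/(fρ) = 6.90×10⁻³/(8.57×10⁻⁵ × 1.24) = 64.9 m/s
Around a low, centrifugal force acts outward with Coriolis, so pressure-gradient force balances both:
(1/ρ)|∂P/∂n| = fV + V²/R  →  V² + fR·V − fR·V_g = 0
With fR = 8.57×10⁻⁵ × 1267×10³ m = 109 m/s:
V = [−fR + √((fR)² + 4 fR V_g)]/2 = [−109 + √(109² + 4×109×64.9)]/2 = 45.7 m/s
Subgeostrophic (V < V_g = 64.9 m/s), as expected around a low.
Converting: 45.7 m/s × 1.944 = 89 knots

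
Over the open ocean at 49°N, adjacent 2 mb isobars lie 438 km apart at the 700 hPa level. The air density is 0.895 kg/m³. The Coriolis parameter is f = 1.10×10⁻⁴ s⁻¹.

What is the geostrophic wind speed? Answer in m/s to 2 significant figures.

Pressure gradient: |∂P/∂n| = 200 Pa / 438000 m = 4.57×10⁻⁴ Pa/m
Geostrophic balance (pressure-gradient force = Coriolis force):
V_g = (1/(fρ)) |∂P/∂n| = 4.57×10⁻⁴ / (1.10×10⁻⁴ × 0.895) = 4.64 m/s

4.6 m/s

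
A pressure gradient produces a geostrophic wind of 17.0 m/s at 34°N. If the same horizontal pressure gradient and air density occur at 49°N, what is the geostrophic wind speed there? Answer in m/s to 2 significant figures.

13 m/s

With the same pressure gradient and density, V_g ∝ 1/f ∝ 1/sin φ.
V₂ = V₁ · sin φ₁ / sin φ₂ = 17.0 × sin 34° / sin 49°
V₂ = 17.0 × 0.5592/0.7547 = 13 m/s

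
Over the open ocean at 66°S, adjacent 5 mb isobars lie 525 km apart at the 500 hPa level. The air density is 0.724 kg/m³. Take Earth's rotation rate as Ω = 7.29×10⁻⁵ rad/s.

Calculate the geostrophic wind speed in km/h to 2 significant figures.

36 km/h

Coriolis parameter at 66°S:
f = 2Ω sin φ = 2 × 7.29×10⁻⁵ × sin 66° = 1.33×10⁻⁴ s⁻¹
Pressure gradient: |∂P/∂n| = 500 Pa / 525000 m = 9.52×10⁻⁴ Pa/m
Geostrophic balance (pressure-gradient force = Coriolis force):
V_g = (1/(fρ)) |∂P/∂n| = 9.52×10⁻⁴ / (1.33×10⁻⁴ × 0.724) = 9.88 m/s
Converting: 9.88 m/s × 3.6 = 36 km/h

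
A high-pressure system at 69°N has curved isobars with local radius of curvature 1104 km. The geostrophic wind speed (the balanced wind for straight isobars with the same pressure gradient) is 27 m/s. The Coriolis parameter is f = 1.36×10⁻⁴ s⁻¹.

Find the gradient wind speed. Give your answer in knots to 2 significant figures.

69 knots

Around a high, pressure-gradient force acts outward with centrifugal, so Coriolis balances both:
fV = (1/ρ)|∂P/∂n| + V²/R  →  V² − fR·V + fR·V_g = 0
With fR = 1.36×10⁻⁴ × 1104×10³ m = 150 m/s:
V = [fR − √((fR)² − 4 fR V_g)]/2 = [150 − √(150² − 4×150×27)]/2 = 35.3 m/s
Supergeostrophic (V > V_g = 27 m/s), as expected around a high.
Converting: 35.3 m/s × 1.944 = 69 knots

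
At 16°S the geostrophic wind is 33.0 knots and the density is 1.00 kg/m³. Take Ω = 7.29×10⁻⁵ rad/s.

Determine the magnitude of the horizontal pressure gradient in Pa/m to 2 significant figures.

Coriolis parameter at 16°S:
f = 2Ω sin φ = 2 × 7.29×10⁻⁵ × sin 16° = 4.02×10⁻⁵ s⁻¹
Wind speed in SI: 33.0 knots = 17.0 m/s
Geostrophic balance rearranged: |∂P/∂n| = f ρ V_g
|∂P/∂n| = 4.02×10⁻⁵ × 1.00 × 17.0 = 6.82×10⁻⁴ Pa/m

6.8×10⁻⁴ Pa/m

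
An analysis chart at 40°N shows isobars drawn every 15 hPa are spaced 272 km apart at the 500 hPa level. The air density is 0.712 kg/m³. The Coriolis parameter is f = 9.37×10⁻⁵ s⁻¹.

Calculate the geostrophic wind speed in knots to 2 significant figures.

160 knots

Pressure gradient: |∂P/∂n| = 1500 Pa / 272000 m = 5.51×10⁻³ Pa/m
Geostrophic balance (pressure-gradient force = Coriolis force):
V_g = (1/(fρ)) |∂P/∂n| = 5.51×10⁻³ / (9.37×10⁻⁵ × 0.712) = 82.7 m/s
Converting: 82.7 m/s × 1.944 = 160 knots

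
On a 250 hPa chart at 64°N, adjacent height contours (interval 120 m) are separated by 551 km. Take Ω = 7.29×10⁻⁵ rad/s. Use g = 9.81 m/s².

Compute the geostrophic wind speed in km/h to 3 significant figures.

58.7 km/h

Coriolis parameter at 64°N:
f = 2Ω sin φ = 2 × 7.29×10⁻⁵ × sin 64° = 1.31×10⁻⁴ s⁻¹
Height gradient: |∂Z/∂n| = 120 m / 551000 m = 2.18×10⁻⁴
On a pressure surface, geostrophic balance gives V_g = (g/f)|∂Z/∂n|:
V_g = 9.81 × 2.18×10⁻⁴ / 1.31×10⁻⁴ = 16.3 m/s
Converting: 16.3 m/s × 3.6 = 58.7 km/h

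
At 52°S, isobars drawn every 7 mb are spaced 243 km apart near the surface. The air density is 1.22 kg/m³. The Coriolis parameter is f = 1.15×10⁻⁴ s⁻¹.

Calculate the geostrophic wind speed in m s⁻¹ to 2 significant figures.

21 m s⁻¹

Pressure gradient: |∂P/∂n| = 700 Pa / 243000 m = 2.88×10⁻³ Pa/m
Geostrophic balance (pressure-gradient force = Coriolis force):
V_g = (1/(fρ)) |∂P/∂n| = 2.88×10⁻³ / (1.15×10⁻⁴ × 1.22) = 20.5 m/s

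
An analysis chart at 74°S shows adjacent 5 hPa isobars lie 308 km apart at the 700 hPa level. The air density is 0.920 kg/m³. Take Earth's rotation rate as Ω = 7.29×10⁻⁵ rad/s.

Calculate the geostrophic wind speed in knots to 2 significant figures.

Coriolis parameter at 74°S:
f = 2Ω sin φ = 2 × 7.29×10⁻⁵ × sin 74° = 1.40×10⁻⁴ s⁻¹
Pressure gradient: |∂P/∂n| = 500 Pa / 308000 m = 1.62×10⁻³ Pa/m
Geostrophic balance (pressure-gradient force = Coriolis force):
V_g = (1/(fρ)) |∂P/∂n| = 1.62×10⁻³ / (1.40×10⁻⁴ × 0.920) = 12.6 m/s
Converting: 12.6 m/s × 1.944 = 24 knots

24 knots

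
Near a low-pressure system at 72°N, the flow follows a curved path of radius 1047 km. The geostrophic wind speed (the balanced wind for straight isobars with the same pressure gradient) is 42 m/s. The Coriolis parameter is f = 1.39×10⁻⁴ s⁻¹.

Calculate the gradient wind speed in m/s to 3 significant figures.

34.0 m/s

Around a low, centrifugal force acts outward with Coriolis, so pressure-gradient force balances both:
(1/ρ)|∂P/∂n| = fV + V²/R  →  V² + fR·V − fR·V_g = 0
With fR = 1.39×10⁻⁴ × 1047×10³ m = 146 m/s:
V = [−fR + √((fR)² + 4 fR V_g)]/2 = [−146 + √(146² + 4×146×42)]/2 = 34 m/s
Subgeostrophic (V < V_g = 42 m/s), as expected around a low.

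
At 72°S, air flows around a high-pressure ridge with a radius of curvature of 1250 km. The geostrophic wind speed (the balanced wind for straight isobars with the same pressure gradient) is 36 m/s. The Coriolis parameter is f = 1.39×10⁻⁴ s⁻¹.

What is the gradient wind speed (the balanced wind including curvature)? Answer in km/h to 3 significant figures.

183 km/h

Around a high, pressure-gradient force acts outward with centrifugal, so Coriolis balances both:
fV = (1/ρ)|∂P/∂n| + V²/R  →  V² − fR·V + fR·V_g = 0
With fR = 1.39×10⁻⁴ × 1250×10³ m = 174 m/s:
V = [fR − √((fR)² − 4 fR V_g)]/2 = [174 − √(174² − 4×174×36)]/2 = 50.9 m/s
Supergeostrophic (V > V_g = 36 m/s), as expected around a high.
Converting: 50.9 m/s × 3.6 = 183 km/h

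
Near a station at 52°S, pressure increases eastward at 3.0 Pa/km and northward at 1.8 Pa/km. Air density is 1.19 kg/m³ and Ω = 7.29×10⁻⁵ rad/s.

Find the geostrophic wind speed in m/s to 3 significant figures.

Coriolis parameter at 52°S:
f = 2Ω sin φ = 2 × 7.29×10⁻⁵ × sin 52° = 1.15×10⁻⁴ s⁻¹
In the Southern Hemisphere f is negative: f = −1.15×10⁻⁴ s⁻¹.
Component geostrophic relations (x east, y north):
u_g = −(1/(fρ)) ∂P/∂y,  v_g = (1/(fρ)) ∂P/∂x
u_g = −(1.8×10⁻³)/(−1.15×10⁻⁴ × 1.19) = 13.2 m/s;  v_g = (3.0×10⁻³)/(−1.15×10⁻⁴ × 1.19) = −21.9 m/s
|V_g| = √(u_g² + v_g²) = 25.6 m/s

25.6 m/s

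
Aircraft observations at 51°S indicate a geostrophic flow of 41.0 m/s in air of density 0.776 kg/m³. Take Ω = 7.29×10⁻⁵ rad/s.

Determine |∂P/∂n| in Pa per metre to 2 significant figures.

Coriolis parameter at 51°S:
f = 2Ω sin φ = 2 × 7.29×10⁻⁵ × sin 51° = 1.13×10⁻⁴ s⁻¹
Geostrophic balance rearranged: |∂P/∂n| = f ρ V_g
|∂P/∂n| = 1.13×10⁻⁴ × 0.776 × 41.0 = 3.61×10⁻³ Pa/m

3.6×10⁻³ Pa/m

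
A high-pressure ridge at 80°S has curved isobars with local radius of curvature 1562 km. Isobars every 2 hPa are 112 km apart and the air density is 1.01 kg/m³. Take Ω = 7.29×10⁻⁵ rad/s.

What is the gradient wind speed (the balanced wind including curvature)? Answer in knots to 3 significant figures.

25.4 knots

Coriolis parameter at 80°S:
f = 2Ω sin φ = 2 × 7.29×10⁻⁵ × sin 80° = 1.44×10⁻⁴ s⁻¹
Pressure gradient: |∂P/∂n| = 200 Pa / 112000 m = 1.79×10⁻³ Pa/m
Geostrophic speed: V_g = |∂P/∂n|/(fρ) = 1.79×10⁻³/(1.44×10⁻⁴ × 1.01) = 12.3 m/s
Around a high, pressure-gradient force acts outward with centrifugal, so Coriolis balances both:
fV = (1/ρ)|∂P/∂n| + V²/R  →  V² − fR·V + fR·V_g = 0
With fR = 1.44×10⁻⁴ × 1562×10³ m = 224 m/s:
V = [fR − √((fR)² − 4 fR V_g)]/2 = [224 − √(224² − 4×224×12.3)]/2 = 13.1 m/s
Supergeostrophic (V > V_g = 12.3 m/s), as expected around a high.
Converting: 13.1 m/s × 1.944 = 25.4 knots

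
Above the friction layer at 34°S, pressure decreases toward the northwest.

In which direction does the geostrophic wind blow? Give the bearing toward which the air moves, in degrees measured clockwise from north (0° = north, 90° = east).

The pressure-gradient force points toward the northwest (bearing 315°).
Geostrophic balance: in the Southern Hemisphere the Coriolis force deflects motion to the left, so the geostrophic wind blows 90° to the left of the pressure-gradient force (low pressure on the right).
Rotating 315° by 90° counterclockwise gives 225° — the wind blows toward the southwest.

225°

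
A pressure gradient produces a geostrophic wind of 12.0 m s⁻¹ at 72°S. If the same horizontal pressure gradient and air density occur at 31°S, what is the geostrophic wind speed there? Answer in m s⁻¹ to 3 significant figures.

With the same pressure gradient and density, V_g ∝ 1/f ∝ 1/sin φ.
V₂ = V₁ · sin φ₁ / sin φ₂ = 12.0 × sin 72° / sin 31°
V₂ = 12.0 × 0.9511/0.5150 = 22.2 m s⁻¹

22.2 m s⁻¹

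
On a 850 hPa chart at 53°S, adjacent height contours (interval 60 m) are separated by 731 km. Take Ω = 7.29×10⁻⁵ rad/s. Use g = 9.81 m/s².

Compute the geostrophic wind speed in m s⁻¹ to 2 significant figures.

Coriolis parameter at 53°S:
f = 2Ω sin φ = 2 × 7.29×10⁻⁵ × sin 53° = 1.16×10⁻⁴ s⁻¹
Height gradient: |∂Z/∂n| = 60 m / 731000 m = 8.21×10⁻⁵
On a pressure surface, geostrophic balance gives V_g = (g/f)|∂Z/∂n|:
V_g = 9.81 × 8.21×10⁻⁵ / 1.16×10⁻⁴ = 6.92 m/s

6.9 m s⁻¹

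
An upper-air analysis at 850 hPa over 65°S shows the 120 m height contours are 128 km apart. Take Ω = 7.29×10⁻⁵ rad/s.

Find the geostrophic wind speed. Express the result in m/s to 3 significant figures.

Coriolis parameter at 65°S:
f = 2Ω sin φ = 2 × 7.29×10⁻⁵ × sin 65° = 1.32×10⁻⁴ s⁻¹
Height gradient: |∂Z/∂n| = 120 m / 128000 m = 9.38×10⁻⁴
On a pressure surface, geostrophic balance gives V_g = (g/f)|∂Z/∂n|:
V_g = 9.81 × 9.38×10⁻⁴ / 1.32×10⁻⁴ = 69.6 m/s

69.6 m/s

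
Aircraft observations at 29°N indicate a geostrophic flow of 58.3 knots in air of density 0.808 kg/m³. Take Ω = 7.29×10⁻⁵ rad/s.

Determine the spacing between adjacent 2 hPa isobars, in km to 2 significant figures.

120 km

Coriolis parameter at 29°N:
f = 2Ω sin φ = 2 × 7.29×10⁻⁵ × sin 29° = 7.07×10⁻⁵ s⁻¹
Wind speed in SI: 58.3 knots = 30.0 m/s
Geostrophic balance rearranged: |∂P/∂n| = f ρ V_g
|∂P/∂n| = 7.07×10⁻⁵ × 0.808 × 30.0 = 1.71×10⁻³ Pa/m
Isobar spacing: Δn = ΔP/|∂P/∂n| = 200 Pa / 1.71×10⁻³ Pa/m = 116757 m ≈ 120 km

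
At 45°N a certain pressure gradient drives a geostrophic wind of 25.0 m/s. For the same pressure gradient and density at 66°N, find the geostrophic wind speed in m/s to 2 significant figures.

19 m/s

With the same pressure gradient and density, V_g ∝ 1/f ∝ 1/sin φ.
V₂ = V₁ · sin φ₁ / sin φ₂ = 25.0 × sin 45° / sin 66°
V₂ = 25.0 × 0.7071/0.9135 = 19 m/s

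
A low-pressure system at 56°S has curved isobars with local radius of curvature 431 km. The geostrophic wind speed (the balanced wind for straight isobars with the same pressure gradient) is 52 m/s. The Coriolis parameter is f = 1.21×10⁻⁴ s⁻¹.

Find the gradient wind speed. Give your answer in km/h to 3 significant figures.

Around a low, centrifugal force acts outward with Coriolis, so pressure-gradient force balances both:
(1/ρ)|∂P/∂n| = fV + V²/R  →  V² + fR·V − fR·V_g = 0
With fR = 1.21×10⁻⁴ × 431×10³ m = 52.2 m/s:
V = [−fR + √((fR)² + 4 fR V_g)]/2 = [−52.2 + √(52.2² + 4×52.2×52)]/2 = 32.2 m/s
Subgeostrophic (V < V_g = 52 m/s), as expected around a low.
Converting: 32.2 m/s × 3.6 = 116 km/h

116 km/h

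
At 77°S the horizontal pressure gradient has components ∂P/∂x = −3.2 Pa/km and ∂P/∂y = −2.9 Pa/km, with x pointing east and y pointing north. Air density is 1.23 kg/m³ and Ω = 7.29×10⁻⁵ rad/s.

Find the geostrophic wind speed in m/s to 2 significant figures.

Coriolis parameter at 77°S:
f = 2Ω sin φ = 2 × 7.29×10⁻⁵ × sin 77° = 1.42×10⁻⁴ s⁻¹
In the Southern Hemisphere f is negative: f = −1.42×10⁻⁴ s⁻¹.
Component geostrophic relations (x east, y north):
u_g = −(1/(fρ)) ∂P/∂y,  v_g = (1/(fρ)) ∂P/∂x
u_g = −(−2.9×10⁻³)/(−1.42×10⁻⁴ × 1.23) = −16.6 m/s;  v_g = (−3.2×10⁻³)/(−1.42×10⁻⁴ × 1.23) = 18.3 m/s
|V_g| = √(u_g² + v_g²) = 24.7 m/s

25 m/s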